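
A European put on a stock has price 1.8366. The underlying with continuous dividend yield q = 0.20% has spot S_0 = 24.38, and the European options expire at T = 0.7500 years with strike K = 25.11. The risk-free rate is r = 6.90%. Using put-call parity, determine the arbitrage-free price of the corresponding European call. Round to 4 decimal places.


Put-call parity: C - P = S_0 * exp(-qT) - K * exp(-rT).
S_0 * exp(-qT) = 24.3800 * 0.99850112 = 24.34345741
K * exp(-rT) = 25.1100 * 0.94956623 = 23.84360800
C = P + S*exp(-qT) - K*exp(-rT)
C = 1.8366 + 24.34345741 - 23.84360800 = 2.3364

Answer: Call price = 2.3364


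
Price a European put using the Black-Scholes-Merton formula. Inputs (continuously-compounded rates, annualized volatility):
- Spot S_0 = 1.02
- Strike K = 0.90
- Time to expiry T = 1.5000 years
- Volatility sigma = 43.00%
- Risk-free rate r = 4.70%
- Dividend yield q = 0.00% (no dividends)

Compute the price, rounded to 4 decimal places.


d1 = (ln(S/K) + (r - q + 0.5*sigma^2) * T) / (sigma * sqrt(T)) = 0.63485105
d2 = d1 - sigma * sqrt(T) = 0.10821075
exp(-rT) = 0.93192774; exp(-qT) = 1.00000000
P = K * exp(-rT) * N(-d2) - S_0 * exp(-qT) * N(-d1)
N(-d1) = 0.26276278; N(-d2) = 0.45691426
P = 0.9000 * 0.93192774 * 0.45691426 - 1.0200 * 1.00000000 * 0.26276278 = 0.1152

Answer: Price = 0.1152


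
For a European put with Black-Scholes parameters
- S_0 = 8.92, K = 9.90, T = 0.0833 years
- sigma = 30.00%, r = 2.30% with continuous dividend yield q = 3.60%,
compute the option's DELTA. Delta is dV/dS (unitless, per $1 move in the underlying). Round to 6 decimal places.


d1 = -1.1731010527; d2 = -1.2596862709
phi(d1) = 0.2004838522; exp(-qT) = 0.9970056919; exp(-rT) = 0.9980859342
N(-d1) = 0.8796223578
Delta = -exp(-qT) * N(-d1) = -0.9970056919 * 0.8796223578 = -0.876988

Answer: Delta = -0.876988


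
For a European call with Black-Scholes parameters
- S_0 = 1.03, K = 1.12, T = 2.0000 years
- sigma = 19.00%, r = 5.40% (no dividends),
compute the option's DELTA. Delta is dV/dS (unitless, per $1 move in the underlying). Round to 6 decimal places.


d1 = 0.2245254463; d2 = -0.0441751306
phi(d1) = 0.3890122786; exp(-qT) = 1.0000000000; exp(-rT) = 0.8976275964
N(d1) = 0.5888257655
Delta = exp(-qT) * N(d1) = 1.0000000000 * 0.5888257655 = 0.588826

Answer: Delta = 0.588826


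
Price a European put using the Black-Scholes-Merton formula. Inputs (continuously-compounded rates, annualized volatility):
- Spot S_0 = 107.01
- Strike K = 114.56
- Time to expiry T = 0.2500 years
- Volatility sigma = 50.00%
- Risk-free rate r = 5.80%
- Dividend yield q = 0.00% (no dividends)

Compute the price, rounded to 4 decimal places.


Answer: Price = 14.1387

Derivation:
d1 = (ln(S/K) + (r - q + 0.5*sigma^2) * T) / (sigma * sqrt(T)) = -0.08970566
d2 = d1 - sigma * sqrt(T) = -0.33970566
exp(-rT) = 0.98560462; exp(-qT) = 1.00000000
P = K * exp(-rT) * N(-d2) - S_0 * exp(-qT) * N(-d1)
N(-d1) = 0.53573944; N(-d2) = 0.63296090
P = 114.5600 * 0.98560462 * 0.63296090 - 107.0100 * 1.00000000 * 0.53573944 = 14.1387


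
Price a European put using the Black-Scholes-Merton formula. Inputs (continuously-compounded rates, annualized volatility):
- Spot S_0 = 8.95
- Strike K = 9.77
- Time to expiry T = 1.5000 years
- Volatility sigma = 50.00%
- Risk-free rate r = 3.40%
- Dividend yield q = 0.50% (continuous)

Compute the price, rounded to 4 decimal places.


d1 = (ln(S/K) + (r - q + 0.5*sigma^2) * T) / (sigma * sqrt(T)) = 0.23406845
d2 = d1 - sigma * sqrt(T) = -0.37830399
exp(-rT) = 0.95027867; exp(-qT) = 0.99252805
P = K * exp(-rT) * N(-d2) - S_0 * exp(-qT) * N(-d1)
N(-d1) = 0.40746592; N(-d2) = 0.64739761
P = 9.7700 * 0.95027867 * 0.64739761 - 8.9500 * 0.99252805 * 0.40746592 = 2.3910

Answer: Price = 2.3910


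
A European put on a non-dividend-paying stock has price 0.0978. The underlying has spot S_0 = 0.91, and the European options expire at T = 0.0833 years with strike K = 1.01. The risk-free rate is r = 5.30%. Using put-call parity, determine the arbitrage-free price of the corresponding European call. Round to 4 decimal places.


Answer: Call price = 0.0022

Derivation:
Put-call parity: C - P = S_0 * exp(-qT) - K * exp(-rT).
S_0 * exp(-qT) = 0.9100 * 1.00000000 = 0.91000000
K * exp(-rT) = 1.0100 * 0.99559483 = 1.00555078
C = P + S*exp(-qT) - K*exp(-rT)
C = 0.0978 + 0.91000000 - 1.00555078 = 0.0022


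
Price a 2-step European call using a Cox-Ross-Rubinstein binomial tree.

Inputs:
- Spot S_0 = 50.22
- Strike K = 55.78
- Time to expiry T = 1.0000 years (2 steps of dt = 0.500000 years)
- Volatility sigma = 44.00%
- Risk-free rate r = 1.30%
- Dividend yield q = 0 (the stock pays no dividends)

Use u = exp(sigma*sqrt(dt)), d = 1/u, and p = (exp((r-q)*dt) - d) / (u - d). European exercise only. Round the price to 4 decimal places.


Answer: Price = V(0,0) = 6.9979

Derivation:
dt = T/N = 0.500000
u = exp(sigma*sqrt(dt)) = 1.364963; d = 1/u = 0.732621
p = (exp((r-q)*dt) - d) / (u - d) = 0.433152
Discount per step: exp(-r*dt) = 0.993521
Stock lattice S(k, i) with i counting down-moves:
  k=0: S(0,0) = 50.2200
  k=1: S(1,0) = 68.5484; S(1,1) = 36.7922
  k=2: S(2,0) = 93.5660; S(2,1) = 50.2200; S(2,2) = 26.9547
Terminal payoffs V(N, i) = max(S_T - K, 0):
  V(2,0) = 37.786024; V(2,1) = 0.000000; V(2,2) = 0.000000
Backward induction: V(k, i) = exp(-r*dt) * [p * V(k+1, i) + (1-p) * V(k+1, i+1)].
  V(1,0) = exp(-r*dt) * [p*37.786024 + (1-p)*0.000000] = 16.261066
  V(1,1) = exp(-r*dt) * [p*0.000000 + (1-p)*0.000000] = 0.000000
  V(0,0) = exp(-r*dt) * [p*16.261066 + (1-p)*0.000000] = 6.997886


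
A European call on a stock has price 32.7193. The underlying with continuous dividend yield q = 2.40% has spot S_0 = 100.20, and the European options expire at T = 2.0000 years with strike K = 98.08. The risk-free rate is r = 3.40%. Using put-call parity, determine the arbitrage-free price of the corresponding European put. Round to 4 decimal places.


Put-call parity: C - P = S_0 * exp(-qT) - K * exp(-rT).
S_0 * exp(-qT) = 100.2000 * 0.95313379 = 95.50400547
K * exp(-rT) = 98.0800 * 0.93426047 = 91.63226725
P = C - S*exp(-qT) + K*exp(-rT)
P = 32.7193 - 95.50400547 + 91.63226725 = 28.8476

Answer: Put price = 28.8476


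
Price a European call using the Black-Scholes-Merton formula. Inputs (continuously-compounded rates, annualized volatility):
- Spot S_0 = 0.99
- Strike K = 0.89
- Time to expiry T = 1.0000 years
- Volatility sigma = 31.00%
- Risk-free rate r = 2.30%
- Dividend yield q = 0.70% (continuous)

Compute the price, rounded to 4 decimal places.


Answer: Price = 0.1795

Derivation:
d1 = (ln(S/K) + (r - q + 0.5*sigma^2) * T) / (sigma * sqrt(T)) = 0.55010800
d2 = d1 - sigma * sqrt(T) = 0.24010800
exp(-rT) = 0.97726248; exp(-qT) = 0.99302444
C = S_0 * exp(-qT) * N(d1) - K * exp(-rT) * N(d2)
N(d1) = 0.70887735; N(d2) = 0.59487673
C = 0.9900 * 0.99302444 * 0.70887735 - 0.8900 * 0.97726248 * 0.59487673 = 0.1795


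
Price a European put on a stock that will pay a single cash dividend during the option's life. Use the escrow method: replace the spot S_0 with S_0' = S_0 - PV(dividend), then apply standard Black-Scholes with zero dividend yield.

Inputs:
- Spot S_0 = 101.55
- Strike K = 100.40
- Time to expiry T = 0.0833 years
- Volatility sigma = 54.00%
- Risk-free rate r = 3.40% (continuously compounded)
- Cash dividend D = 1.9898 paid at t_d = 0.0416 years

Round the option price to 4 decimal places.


PV(D) = D * exp(-r * t_d) = 1.9898 * 0.99858660 = 1.98698762
S_0' = S_0 - PV(D) = 101.5500 - 1.98698762 = 99.56301238
d1 = (ln(S_0'/K) + (r + sigma^2/2)*T) / (sigma*sqrt(T)) = 0.04238513
d2 = d1 - sigma*sqrt(T) = -0.11346826
exp(-rT) = 0.99717181
N(-d1) = 0.48309584; N(-d2) = 0.54517034
P = K * exp(-rT) * N(-d2) - S_0' * N(-d1) = 100.4000 * 0.99717181 * 0.54517034 - 99.56301238 * 0.48309584 = 6.4818

Answer: Price = 6.4818


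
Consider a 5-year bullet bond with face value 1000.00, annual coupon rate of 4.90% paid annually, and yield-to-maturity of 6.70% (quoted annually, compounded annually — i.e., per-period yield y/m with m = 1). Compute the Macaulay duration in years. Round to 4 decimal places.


Coupon per period c = face * coupon_rate / m = 49.000000
Periods per year m = 1; per-period yield y/m = 0.067000
Number of cashflows N = 5
Cashflows (t years, CF_t, discount factor 1/(1+y/m)^(m*t), PV):
  t = 1.0000: CF_t = 49.000000, DF = 0.937207, PV = 45.923149
  t = 2.0000: CF_t = 49.000000, DF = 0.878357, PV = 43.039502
  t = 3.0000: CF_t = 49.000000, DF = 0.823203, PV = 40.336928
  t = 4.0000: CF_t = 49.000000, DF = 0.771511, PV = 37.804056
  t = 5.0000: CF_t = 1049.000000, DF = 0.723066, PV = 758.496168
Price P = sum_t PV_t = 925.599804
Macaulay numerator sum_t t * PV_t:
  t * PV_t at t = 1.0000: 45.923149
  t * PV_t at t = 2.0000: 86.079005
  t * PV_t at t = 3.0000: 121.010785
  t * PV_t at t = 4.0000: 151.216226
  t * PV_t at t = 5.0000: 3792.480840
Macaulay duration D = (sum_t t * PV_t) / P = 4196.710004 / 925.599804 = 4.534044

Answer: Macaulay duration = 4.5340 years


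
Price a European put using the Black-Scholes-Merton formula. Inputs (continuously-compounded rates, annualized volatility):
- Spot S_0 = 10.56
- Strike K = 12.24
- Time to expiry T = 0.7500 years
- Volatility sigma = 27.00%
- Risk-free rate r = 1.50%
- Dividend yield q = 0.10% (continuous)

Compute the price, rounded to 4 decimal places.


d1 = (ln(S/K) + (r - q + 0.5*sigma^2) * T) / (sigma * sqrt(T)) = -0.46957180
d2 = d1 - sigma * sqrt(T) = -0.70339866
exp(-rT) = 0.98881304; exp(-qT) = 0.99925028
P = K * exp(-rT) * N(-d2) - S_0 * exp(-qT) * N(-d1)
N(-d1) = 0.68066951; N(-d2) = 0.75909633
P = 12.2400 * 0.98881304 * 0.75909633 - 10.5600 * 0.99925028 * 0.68066951 = 2.0049

Answer: Price = 2.0049


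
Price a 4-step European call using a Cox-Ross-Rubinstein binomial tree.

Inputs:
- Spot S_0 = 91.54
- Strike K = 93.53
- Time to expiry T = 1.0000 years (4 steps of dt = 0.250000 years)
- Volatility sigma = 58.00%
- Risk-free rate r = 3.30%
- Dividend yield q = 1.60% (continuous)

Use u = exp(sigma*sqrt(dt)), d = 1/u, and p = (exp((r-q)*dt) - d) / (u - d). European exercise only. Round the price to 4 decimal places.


Answer: Price = V(0,0) = 19.5000

Derivation:
dt = T/N = 0.250000
u = exp(sigma*sqrt(dt)) = 1.336427; d = 1/u = 0.748264
p = (exp((r-q)*dt) - d) / (u - d) = 0.435245
Discount per step: exp(-r*dt) = 0.991784
Stock lattice S(k, i) with i counting down-moves:
  k=0: S(0,0) = 91.5400
  k=1: S(1,0) = 122.3366; S(1,1) = 68.4960
  k=2: S(2,0) = 163.4940; S(2,1) = 91.5400; S(2,2) = 51.2531
  k=3: S(3,0) = 218.4978; S(3,1) = 122.3366; S(3,2) = 68.4960; S(3,3) = 38.3508
  k=4: S(4,0) = 292.0065; S(4,1) = 163.4940; S(4,2) = 91.5400; S(4,3) = 51.2531; S(4,4) = 28.6965
Terminal payoffs V(N, i) = max(S_T - K, 0):
  V(4,0) = 198.476492; V(4,1) = 69.963958; V(4,2) = 0.000000; V(4,3) = 0.000000; V(4,4) = 0.000000
Backward induction: V(k, i) = exp(-r*dt) * [p * V(k+1, i) + (1-p) * V(k+1, i+1)].
  V(3,0) = exp(-r*dt) * [p*198.476492 + (1-p)*69.963958] = 124.864022
  V(3,1) = exp(-r*dt) * [p*69.963958 + (1-p)*0.000000] = 30.201280
  V(3,2) = exp(-r*dt) * [p*0.000000 + (1-p)*0.000000] = 0.000000
  V(3,3) = exp(-r*dt) * [p*0.000000 + (1-p)*0.000000] = 0.000000
  V(2,0) = exp(-r*dt) * [p*124.864022 + (1-p)*30.201280] = 70.816127
  V(2,1) = exp(-r*dt) * [p*30.201280 + (1-p)*0.000000] = 13.036960
  V(2,2) = exp(-r*dt) * [p*0.000000 + (1-p)*0.000000] = 0.000000
  V(1,0) = exp(-r*dt) * [p*70.816127 + (1-p)*13.036960] = 37.871330
  V(1,1) = exp(-r*dt) * [p*13.036960 + (1-p)*0.000000] = 5.627653
  V(0,0) = exp(-r*dt) * [p*37.871330 + (1-p)*5.627653] = 19.500015


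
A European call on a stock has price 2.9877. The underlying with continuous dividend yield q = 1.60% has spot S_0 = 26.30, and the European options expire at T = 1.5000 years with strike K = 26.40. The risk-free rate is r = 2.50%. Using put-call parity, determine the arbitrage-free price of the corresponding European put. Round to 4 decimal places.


Answer: Put price = 2.7397

Derivation:
Put-call parity: C - P = S_0 * exp(-qT) - K * exp(-rT).
S_0 * exp(-qT) = 26.3000 * 0.97628571 = 25.67631417
K * exp(-rT) = 26.4000 * 0.96319442 = 25.42833263
P = C - S*exp(-qT) + K*exp(-rT)
P = 2.9877 - 25.67631417 + 25.42833263 = 2.7397


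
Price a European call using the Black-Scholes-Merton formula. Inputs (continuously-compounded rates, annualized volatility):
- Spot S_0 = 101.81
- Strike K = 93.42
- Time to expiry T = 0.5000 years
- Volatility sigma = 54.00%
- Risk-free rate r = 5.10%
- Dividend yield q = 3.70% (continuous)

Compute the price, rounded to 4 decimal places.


Answer: Price = 19.3199

Derivation:
d1 = (ln(S/K) + (r - q + 0.5*sigma^2) * T) / (sigma * sqrt(T)) = 0.43448537
d2 = d1 - sigma * sqrt(T) = 0.05264770
exp(-rT) = 0.97482238; exp(-qT) = 0.98167007
C = S_0 * exp(-qT) * N(d1) - K * exp(-rT) * N(d2)
N(d1) = 0.66803199; N(d2) = 0.52099370
C = 101.8100 * 0.98167007 * 0.66803199 - 93.4200 * 0.97482238 * 0.52099370 = 19.3199


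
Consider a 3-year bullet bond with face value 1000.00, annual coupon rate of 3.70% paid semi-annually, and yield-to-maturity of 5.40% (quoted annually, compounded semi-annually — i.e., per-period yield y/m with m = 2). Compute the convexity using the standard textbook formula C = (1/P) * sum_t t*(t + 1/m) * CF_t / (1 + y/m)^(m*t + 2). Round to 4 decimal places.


Coupon per period c = face * coupon_rate / m = 18.500000
Periods per year m = 2; per-period yield y/m = 0.027000
Number of cashflows N = 6
Cashflows (t years, CF_t, discount factor 1/(1+y/m)^(m*t), PV):
  t = 0.5000: CF_t = 18.500000, DF = 0.973710, PV = 18.013632
  t = 1.0000: CF_t = 18.500000, DF = 0.948111, PV = 17.540051
  t = 1.5000: CF_t = 18.500000, DF = 0.923185, PV = 17.078920
  t = 2.0000: CF_t = 18.500000, DF = 0.898914, PV = 16.629912
  t = 2.5000: CF_t = 18.500000, DF = 0.875282, PV = 16.192709
  t = 3.0000: CF_t = 1018.500000, DF = 0.852270, PV = 868.037269
Price P = sum_t PV_t = 953.492492
Convexity numerator sum_t t*(t + 1/m) * CF_t / (1+y/m)^(m*t + 2):
  t = 0.5000: term = 8.539460
  t = 1.0000: term = 24.944868
  t = 1.5000: term = 48.578127
  t = 2.0000: term = 78.835000
  t = 2.5000: term = 115.143622
  t = 3.0000: term = 8641.453227
Convexity = (1/P) * sum = 8917.494304 / 953.492492 = 9.352454

Answer: Convexity = 9.3525


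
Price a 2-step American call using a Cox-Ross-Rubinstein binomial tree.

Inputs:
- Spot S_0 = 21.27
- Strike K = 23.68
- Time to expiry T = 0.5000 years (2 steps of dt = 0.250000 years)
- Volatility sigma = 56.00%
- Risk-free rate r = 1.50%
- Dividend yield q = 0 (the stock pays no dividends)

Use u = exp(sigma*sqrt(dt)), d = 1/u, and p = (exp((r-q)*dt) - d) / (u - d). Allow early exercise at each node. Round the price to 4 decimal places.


Answer: Price = V(0,0) = 2.5705

Derivation:
dt = T/N = 0.250000
u = exp(sigma*sqrt(dt)) = 1.323130; d = 1/u = 0.755784
p = (exp((r-q)*dt) - d) / (u - d) = 0.437076
Discount per step: exp(-r*dt) = 0.996257
Stock lattice S(k, i) with i counting down-moves:
  k=0: S(0,0) = 21.2700
  k=1: S(1,0) = 28.1430; S(1,1) = 16.0755
  k=2: S(2,0) = 37.2368; S(2,1) = 21.2700; S(2,2) = 12.1496
Terminal payoffs V(N, i) = max(S_T - K, 0):
  V(2,0) = 13.556804; V(2,1) = 0.000000; V(2,2) = 0.000000
Backward induction: V(k, i) = exp(-r*dt) * [p * V(k+1, i) + (1-p) * V(k+1, i+1)]; then take max(V_cont, immediate exercise) for American.
  V(1,0) = exp(-r*dt) * [p*13.556804 + (1-p)*0.000000] = 5.903174; exercise = 4.462971; V(1,0) = max -> 5.903174
  V(1,1) = exp(-r*dt) * [p*0.000000 + (1-p)*0.000000] = 0.000000; exercise = 0.000000; V(1,1) = max -> 0.000000
  V(0,0) = exp(-r*dt) * [p*5.903174 + (1-p)*0.000000] = 2.570478; exercise = 0.000000; V(0,0) = max -> 2.570478


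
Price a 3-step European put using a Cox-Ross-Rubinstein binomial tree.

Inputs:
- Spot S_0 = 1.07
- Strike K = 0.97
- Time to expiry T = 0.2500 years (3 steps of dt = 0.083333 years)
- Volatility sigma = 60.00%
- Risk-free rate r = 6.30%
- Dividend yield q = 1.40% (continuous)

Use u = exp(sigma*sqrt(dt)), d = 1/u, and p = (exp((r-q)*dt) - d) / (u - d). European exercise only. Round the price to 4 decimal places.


Answer: Price = V(0,0) = 0.0767

Derivation:
dt = T/N = 0.083333
u = exp(sigma*sqrt(dt)) = 1.189110; d = 1/u = 0.840965
p = (exp((r-q)*dt) - d) / (u - d) = 0.468559
Discount per step: exp(-r*dt) = 0.994764
Stock lattice S(k, i) with i counting down-moves:
  k=0: S(0,0) = 1.0700
  k=1: S(1,0) = 1.2723; S(1,1) = 0.8998
  k=2: S(2,0) = 1.5130; S(2,1) = 1.0700; S(2,2) = 0.7567
  k=3: S(3,0) = 1.7991; S(3,1) = 1.2723; S(3,2) = 0.8998; S(3,3) = 0.6364
Terminal payoffs V(N, i) = max(K - S_T, 0):
  V(3,0) = 0.000000; V(3,1) = 0.000000; V(3,2) = 0.070167; V(3,3) = 0.333618
Backward induction: V(k, i) = exp(-r*dt) * [p * V(k+1, i) + (1-p) * V(k+1, i+1)].
  V(2,0) = exp(-r*dt) * [p*0.000000 + (1-p)*0.000000] = 0.000000
  V(2,1) = exp(-r*dt) * [p*0.000000 + (1-p)*0.070167] = 0.037094
  V(2,2) = exp(-r*dt) * [p*0.070167 + (1-p)*0.333618] = 0.209075
  V(1,0) = exp(-r*dt) * [p*0.000000 + (1-p)*0.037094] = 0.019610
  V(1,1) = exp(-r*dt) * [p*0.037094 + (1-p)*0.209075] = 0.127819
  V(0,0) = exp(-r*dt) * [p*0.019610 + (1-p)*0.127819] = 0.076713


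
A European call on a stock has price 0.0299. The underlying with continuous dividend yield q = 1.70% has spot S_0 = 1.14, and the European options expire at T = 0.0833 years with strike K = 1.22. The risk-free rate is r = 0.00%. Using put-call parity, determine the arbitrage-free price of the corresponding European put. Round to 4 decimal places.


Answer: Put price = 0.1115

Derivation:
Put-call parity: C - P = S_0 * exp(-qT) - K * exp(-rT).
S_0 * exp(-qT) = 1.1400 * 0.99858490 = 1.13838679
K * exp(-rT) = 1.2200 * 1.00000000 = 1.22000000
P = C - S*exp(-qT) + K*exp(-rT)
P = 0.0299 - 1.13838679 + 1.22000000 = 0.1115


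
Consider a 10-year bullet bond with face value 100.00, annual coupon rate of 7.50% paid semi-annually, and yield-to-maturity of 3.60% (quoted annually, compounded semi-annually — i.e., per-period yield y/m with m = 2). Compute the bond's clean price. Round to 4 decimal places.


Answer: Price = 132.5094

Derivation:
Coupon per period c = face * coupon_rate / m = 3.750000
Periods per year m = 2; per-period yield y/m = 0.018000
Number of cashflows N = 20
Cashflows (t years, CF_t, discount factor 1/(1+y/m)^(m*t), PV):
  t = 0.5000: CF_t = 3.750000, DF = 0.982318, PV = 3.683694
  t = 1.0000: CF_t = 3.750000, DF = 0.964949, PV = 3.618559
  t = 1.5000: CF_t = 3.750000, DF = 0.947887, PV = 3.554577
  t = 2.0000: CF_t = 3.750000, DF = 0.931127, PV = 3.491726
  t = 2.5000: CF_t = 3.750000, DF = 0.914663, PV = 3.429986
  t = 3.0000: CF_t = 3.750000, DF = 0.898490, PV = 3.369338
  t = 3.5000: CF_t = 3.750000, DF = 0.882603, PV = 3.309762
  t = 4.0000: CF_t = 3.750000, DF = 0.866997, PV = 3.251240
  t = 4.5000: CF_t = 3.750000, DF = 0.851667, PV = 3.193753
  t = 5.0000: CF_t = 3.750000, DF = 0.836608, PV = 3.137281
  t = 5.5000: CF_t = 3.750000, DF = 0.821816, PV = 3.081809
  t = 6.0000: CF_t = 3.750000, DF = 0.807285, PV = 3.027317
  t = 6.5000: CF_t = 3.750000, DF = 0.793010, PV = 2.973789
  t = 7.0000: CF_t = 3.750000, DF = 0.778989, PV = 2.921207
  t = 7.5000: CF_t = 3.750000, DF = 0.765215, PV = 2.869555
  t = 8.0000: CF_t = 3.750000, DF = 0.751684, PV = 2.818817
  t = 8.5000: CF_t = 3.750000, DF = 0.738393, PV = 2.768975
  t = 9.0000: CF_t = 3.750000, DF = 0.725337, PV = 2.720015
  t = 9.5000: CF_t = 3.750000, DF = 0.712512, PV = 2.671920
  t = 10.0000: CF_t = 103.750000, DF = 0.699914, PV = 72.616037
Price P = sum_t PV_t = 132.509359


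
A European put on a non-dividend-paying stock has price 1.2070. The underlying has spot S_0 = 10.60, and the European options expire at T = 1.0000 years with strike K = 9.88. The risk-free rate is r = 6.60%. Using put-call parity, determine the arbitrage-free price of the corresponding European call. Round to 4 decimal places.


Put-call parity: C - P = S_0 * exp(-qT) - K * exp(-rT).
S_0 * exp(-qT) = 10.6000 * 1.00000000 = 10.60000000
K * exp(-rT) = 9.8800 * 0.93613086 = 9.24897294
C = P + S*exp(-qT) - K*exp(-rT)
C = 1.2070 + 10.60000000 - 9.24897294 = 2.5580

Answer: Call price = 2.5580


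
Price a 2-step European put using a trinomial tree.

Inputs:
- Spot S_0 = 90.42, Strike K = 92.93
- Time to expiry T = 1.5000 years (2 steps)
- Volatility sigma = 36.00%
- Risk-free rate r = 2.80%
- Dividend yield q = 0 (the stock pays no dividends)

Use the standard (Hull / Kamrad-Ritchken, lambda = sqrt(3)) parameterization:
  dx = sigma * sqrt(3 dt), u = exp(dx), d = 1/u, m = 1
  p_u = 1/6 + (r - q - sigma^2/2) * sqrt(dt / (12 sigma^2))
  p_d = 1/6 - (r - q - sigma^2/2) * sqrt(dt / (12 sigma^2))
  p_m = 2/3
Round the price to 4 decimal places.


dt = T/N = 0.750000; dx = sigma*sqrt(3*dt) = 0.540000
u = exp(dx) = 1.716007; d = 1/u = 0.582748
p_u = 0.141111, p_m = 0.666667, p_d = 0.192222
Discount per step: exp(-r*dt) = 0.979219
Stock lattice S(k, j) with j the centered position index:
  k=0: S(0,+0) = 90.4200
  k=1: S(1,-1) = 52.6921; S(1,+0) = 90.4200; S(1,+1) = 155.1613
  k=2: S(2,-2) = 30.7062; S(2,-1) = 52.6921; S(2,+0) = 90.4200; S(2,+1) = 155.1613; S(2,+2) = 266.2579
Terminal payoffs V(N, j) = max(K - S_T, 0):
  V(2,-2) = 62.223773; V(2,-1) = 40.237903; V(2,+0) = 2.510000; V(2,+1) = 0.000000; V(2,+2) = 0.000000
Backward induction: V(k, j) = exp(-r*dt) * [p_u * V(k+1, j+1) + p_m * V(k+1, j) + p_d * V(k+1, j-1)]
  V(1,-1) = exp(-r*dt) * [p_u*2.510000 + p_m*40.237903 + p_d*62.223773] = 38.326874
  V(1,+0) = exp(-r*dt) * [p_u*0.000000 + p_m*2.510000 + p_d*40.237903] = 9.212445
  V(1,+1) = exp(-r*dt) * [p_u*0.000000 + p_m*0.000000 + p_d*2.510000] = 0.472451
  V(0,+0) = exp(-r*dt) * [p_u*0.472451 + p_m*9.212445 + p_d*38.326874] = 13.293461

Answer: Price = V(0,0) = 13.2935


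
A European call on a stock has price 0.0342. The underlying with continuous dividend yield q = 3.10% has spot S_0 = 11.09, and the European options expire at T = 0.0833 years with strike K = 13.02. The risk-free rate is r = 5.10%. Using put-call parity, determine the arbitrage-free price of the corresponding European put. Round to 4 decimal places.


Put-call parity: C - P = S_0 * exp(-qT) - K * exp(-rT).
S_0 * exp(-qT) = 11.0900 * 0.99742103 = 11.06139924
K * exp(-rT) = 13.0200 * 0.99576071 = 12.96480446
P = C - S*exp(-qT) + K*exp(-rT)
P = 0.0342 - 11.06139924 + 12.96480446 = 1.9376

Answer: Put price = 1.9376


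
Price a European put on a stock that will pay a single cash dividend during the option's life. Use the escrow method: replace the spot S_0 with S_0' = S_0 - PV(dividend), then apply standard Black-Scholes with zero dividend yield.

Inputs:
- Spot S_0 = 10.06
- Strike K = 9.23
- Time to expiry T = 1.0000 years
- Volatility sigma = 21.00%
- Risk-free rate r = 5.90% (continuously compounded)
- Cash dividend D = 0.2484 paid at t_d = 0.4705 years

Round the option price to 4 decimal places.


Answer: Price = 0.3398

Derivation:
PV(D) = D * exp(-r * t_d) = 0.2484 * 0.97262225 = 0.24159937
S_0' = S_0 - PV(D) = 10.0600 - 0.24159937 = 9.81840063
d1 = (ln(S_0'/K) + (r + sigma^2/2)*T) / (sigma*sqrt(T)) = 0.68023425
d2 = d1 - sigma*sqrt(T) = 0.47023425
exp(-rT) = 0.94270677
N(-d1) = 0.24817807; N(-d2) = 0.31909383
P = K * exp(-rT) * N(-d2) - S_0' * N(-d1) = 9.2300 * 0.94270677 * 0.31909383 - 9.81840063 * 0.24817807 = 0.3398


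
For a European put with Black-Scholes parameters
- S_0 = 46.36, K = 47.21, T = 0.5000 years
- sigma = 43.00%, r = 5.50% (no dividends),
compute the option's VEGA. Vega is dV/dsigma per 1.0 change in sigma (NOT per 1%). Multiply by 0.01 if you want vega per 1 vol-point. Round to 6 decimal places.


d1 = 0.1827173260; d2 = -0.1213385899
phi(d1) = 0.3923380871; exp(-qT) = 1.0000000000; exp(-rT) = 0.9728746826
Vega = S * exp(-qT) * phi(d1) * sqrt(T) = 46.3600 * 1.0000000000 * 0.3923380871 * 0.7071067812 = 12.861419

Answer: Vega = 12.861419


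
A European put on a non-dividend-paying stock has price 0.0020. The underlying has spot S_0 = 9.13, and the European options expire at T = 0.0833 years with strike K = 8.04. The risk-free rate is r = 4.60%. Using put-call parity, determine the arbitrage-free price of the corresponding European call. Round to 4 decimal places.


Answer: Call price = 1.1227

Derivation:
Put-call parity: C - P = S_0 * exp(-qT) - K * exp(-rT).
S_0 * exp(-qT) = 9.1300 * 1.00000000 = 9.13000000
K * exp(-rT) = 8.0400 * 0.99617553 = 8.00925128
C = P + S*exp(-qT) - K*exp(-rT)
C = 0.0020 + 9.13000000 - 8.00925128 = 1.1227


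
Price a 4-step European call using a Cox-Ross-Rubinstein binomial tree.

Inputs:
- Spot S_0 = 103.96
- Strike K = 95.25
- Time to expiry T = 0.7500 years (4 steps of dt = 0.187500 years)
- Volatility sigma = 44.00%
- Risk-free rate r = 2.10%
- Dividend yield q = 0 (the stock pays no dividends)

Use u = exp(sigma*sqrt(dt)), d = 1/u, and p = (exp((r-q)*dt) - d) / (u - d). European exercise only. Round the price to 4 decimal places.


Answer: Price = V(0,0) = 20.8746

Derivation:
dt = T/N = 0.187500
u = exp(sigma*sqrt(dt)) = 1.209885; d = 1/u = 0.826525
p = (exp((r-q)*dt) - d) / (u - d) = 0.462803
Discount per step: exp(-r*dt) = 0.996070
Stock lattice S(k, i) with i counting down-moves:
  k=0: S(0,0) = 103.9600
  k=1: S(1,0) = 125.7797; S(1,1) = 85.9255
  k=2: S(2,0) = 152.1790; S(2,1) = 103.9600; S(2,2) = 71.0195
  k=3: S(3,0) = 184.1191; S(3,1) = 125.7797; S(3,2) = 85.9255; S(3,3) = 58.6994
  k=4: S(4,0) = 222.7630; S(4,1) = 152.1790; S(4,2) = 103.9600; S(4,3) = 71.0195; S(4,4) = 48.5165
Terminal payoffs V(N, i) = max(S_T - K, 0):
  V(4,0) = 127.513031; V(4,1) = 56.928989; V(4,2) = 8.710000; V(4,3) = 0.000000; V(4,4) = 0.000000
Backward induction: V(k, i) = exp(-r*dt) * [p * V(k+1, i) + (1-p) * V(k+1, i+1)].
  V(3,0) = exp(-r*dt) * [p*127.513031 + (1-p)*56.928989] = 89.243436
  V(3,1) = exp(-r*dt) * [p*56.928989 + (1-p)*8.710000] = 30.903989
  V(3,2) = exp(-r*dt) * [p*8.710000 + (1-p)*0.000000] = 4.015177
  V(3,3) = exp(-r*dt) * [p*0.000000 + (1-p)*0.000000] = 0.000000
  V(2,0) = exp(-r*dt) * [p*89.243436 + (1-p)*30.903989] = 57.676137
  V(2,1) = exp(-r*dt) * [p*30.903989 + (1-p)*4.015177] = 16.394729
  V(2,2) = exp(-r*dt) * [p*4.015177 + (1-p)*0.000000] = 1.850935
  V(1,0) = exp(-r*dt) * [p*57.676137 + (1-p)*16.394729] = 35.360400
  V(1,1) = exp(-r*dt) * [p*16.394729 + (1-p)*1.850935] = 8.548128
  V(0,0) = exp(-r*dt) * [p*35.360400 + (1-p)*8.548128] = 20.874584


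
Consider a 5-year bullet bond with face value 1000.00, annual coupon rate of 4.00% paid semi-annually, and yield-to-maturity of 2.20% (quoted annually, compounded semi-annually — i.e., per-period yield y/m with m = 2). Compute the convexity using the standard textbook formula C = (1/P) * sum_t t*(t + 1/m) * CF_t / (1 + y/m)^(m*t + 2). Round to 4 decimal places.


Coupon per period c = face * coupon_rate / m = 20.000000
Periods per year m = 2; per-period yield y/m = 0.011000
Number of cashflows N = 10
Cashflows (t years, CF_t, discount factor 1/(1+y/m)^(m*t), PV):
  t = 0.5000: CF_t = 20.000000, DF = 0.989120, PV = 19.782394
  t = 1.0000: CF_t = 20.000000, DF = 0.978358, PV = 19.567155
  t = 1.5000: CF_t = 20.000000, DF = 0.967713, PV = 19.354258
  t = 2.0000: CF_t = 20.000000, DF = 0.957184, PV = 19.143678
  t = 2.5000: CF_t = 20.000000, DF = 0.946769, PV = 18.935388
  t = 3.0000: CF_t = 20.000000, DF = 0.936468, PV = 18.729365
  t = 3.5000: CF_t = 20.000000, DF = 0.926279, PV = 18.525584
  t = 4.0000: CF_t = 20.000000, DF = 0.916201, PV = 18.324020
  t = 4.5000: CF_t = 20.000000, DF = 0.906232, PV = 18.124649
  t = 5.0000: CF_t = 1020.000000, DF = 0.896372, PV = 914.299781
Price P = sum_t PV_t = 1084.786272
Convexity numerator sum_t t*(t + 1/m) * CF_t / (1+y/m)^(m*t + 2):
  t = 0.5000: term = 9.677129
  t = 1.0000: term = 28.715517
  t = 1.5000: term = 56.806165
  t = 2.0000: term = 93.646827
  t = 2.5000: term = 138.941880
  t = 3.0000: term = 192.402207
  t = 3.5000: term = 253.745080
  t = 4.0000: term = 322.694040
  t = 4.5000: term = 398.978784
  t = 5.0000: term = 24599.087568
Convexity = (1/P) * sum = 26094.695197 / 1084.786272 = 24.055149

Answer: Convexity = 24.0551


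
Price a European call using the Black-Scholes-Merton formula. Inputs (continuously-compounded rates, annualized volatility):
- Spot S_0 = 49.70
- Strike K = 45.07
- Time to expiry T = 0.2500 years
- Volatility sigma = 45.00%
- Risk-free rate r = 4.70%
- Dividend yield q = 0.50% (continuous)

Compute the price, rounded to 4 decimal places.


Answer: Price = 7.2420

Derivation:
d1 = (ln(S/K) + (r - q + 0.5*sigma^2) * T) / (sigma * sqrt(T)) = 0.59378043
d2 = d1 - sigma * sqrt(T) = 0.36878043
exp(-rT) = 0.98831876; exp(-qT) = 0.99875078
C = S_0 * exp(-qT) * N(d1) - K * exp(-rT) * N(d2)
N(d1) = 0.72367051; N(d2) = 0.64385430
C = 49.7000 * 0.99875078 * 0.72367051 - 45.0700 * 0.98831876 * 0.64385430 = 7.2420


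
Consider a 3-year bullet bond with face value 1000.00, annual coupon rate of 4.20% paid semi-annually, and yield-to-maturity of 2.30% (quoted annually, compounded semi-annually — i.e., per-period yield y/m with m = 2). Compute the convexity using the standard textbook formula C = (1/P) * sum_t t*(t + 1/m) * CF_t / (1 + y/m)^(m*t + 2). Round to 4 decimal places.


Answer: Convexity = 9.6006

Derivation:
Coupon per period c = face * coupon_rate / m = 21.000000
Periods per year m = 2; per-period yield y/m = 0.011500
Number of cashflows N = 6
Cashflows (t years, CF_t, discount factor 1/(1+y/m)^(m*t), PV):
  t = 0.5000: CF_t = 21.000000, DF = 0.988631, PV = 20.761246
  t = 1.0000: CF_t = 21.000000, DF = 0.977391, PV = 20.525206
  t = 1.5000: CF_t = 21.000000, DF = 0.966279, PV = 20.291850
  t = 2.0000: CF_t = 21.000000, DF = 0.955293, PV = 20.061146
  t = 2.5000: CF_t = 21.000000, DF = 0.944432, PV = 19.833066
  t = 3.0000: CF_t = 1021.000000, DF = 0.933694, PV = 953.301814
Price P = sum_t PV_t = 1054.774328
Convexity numerator sum_t t*(t + 1/m) * CF_t / (1+y/m)^(m*t + 2):
  t = 0.5000: term = 10.145925
  t = 1.0000: term = 30.091720
  t = 1.5000: term = 59.499198
  t = 2.0000: term = 98.037895
  t = 2.5000: term = 145.384916
  t = 3.0000: term = 9783.357965
Convexity = (1/P) * sum = 10126.517618 / 1054.774328 = 9.600649


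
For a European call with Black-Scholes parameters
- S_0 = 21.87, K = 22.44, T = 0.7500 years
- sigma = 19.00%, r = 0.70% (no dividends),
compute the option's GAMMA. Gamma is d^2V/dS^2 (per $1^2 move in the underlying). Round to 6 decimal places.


d1 = -0.0421875674; d2 = -0.2067323941
phi(d1) = 0.3985874214; exp(-qT) = 1.0000000000; exp(-rT) = 0.9947637572
Gamma = exp(-qT) * phi(d1) / (S * sigma * sqrt(T)) = 1.0000000000 * 0.3985874214 / (21.8700 * 0.1900 * 0.8660254038) = 0.110762

Answer: Gamma = 0.110762


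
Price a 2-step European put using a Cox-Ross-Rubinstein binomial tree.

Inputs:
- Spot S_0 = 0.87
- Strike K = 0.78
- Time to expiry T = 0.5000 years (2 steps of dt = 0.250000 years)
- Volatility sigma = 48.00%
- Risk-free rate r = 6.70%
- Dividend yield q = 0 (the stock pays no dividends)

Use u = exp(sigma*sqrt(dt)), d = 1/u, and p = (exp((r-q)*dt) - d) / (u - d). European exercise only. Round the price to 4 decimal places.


Answer: Price = V(0,0) = 0.0644

Derivation:
dt = T/N = 0.250000
u = exp(sigma*sqrt(dt)) = 1.271249; d = 1/u = 0.786628
p = (exp((r-q)*dt) - d) / (u - d) = 0.475141
Discount per step: exp(-r*dt) = 0.983390
Stock lattice S(k, i) with i counting down-moves:
  k=0: S(0,0) = 0.8700
  k=1: S(1,0) = 1.1060; S(1,1) = 0.6844
  k=2: S(2,0) = 1.4060; S(2,1) = 0.8700; S(2,2) = 0.5383
Terminal payoffs V(N, i) = max(K - S_T, 0):
  V(2,0) = 0.000000; V(2,1) = 0.000000; V(2,2) = 0.241658
Backward induction: V(k, i) = exp(-r*dt) * [p * V(k+1, i) + (1-p) * V(k+1, i+1)].
  V(1,0) = exp(-r*dt) * [p*0.000000 + (1-p)*0.000000] = 0.000000
  V(1,1) = exp(-r*dt) * [p*0.000000 + (1-p)*0.241658] = 0.124730
  V(0,0) = exp(-r*dt) * [p*0.000000 + (1-p)*0.124730] = 0.064378


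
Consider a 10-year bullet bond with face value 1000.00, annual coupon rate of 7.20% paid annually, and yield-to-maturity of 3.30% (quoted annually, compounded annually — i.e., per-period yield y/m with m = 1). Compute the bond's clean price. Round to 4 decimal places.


Answer: Price = 1327.6420

Derivation:
Coupon per period c = face * coupon_rate / m = 72.000000
Periods per year m = 1; per-period yield y/m = 0.033000
Number of cashflows N = 10
Cashflows (t years, CF_t, discount factor 1/(1+y/m)^(m*t), PV):
  t = 1.0000: CF_t = 72.000000, DF = 0.968054, PV = 69.699903
  t = 2.0000: CF_t = 72.000000, DF = 0.937129, PV = 67.473285
  t = 3.0000: CF_t = 72.000000, DF = 0.907192, PV = 65.317797
  t = 4.0000: CF_t = 72.000000, DF = 0.878211, PV = 63.231169
  t = 5.0000: CF_t = 72.000000, DF = 0.850156, PV = 61.211199
  t = 6.0000: CF_t = 72.000000, DF = 0.822997, PV = 59.255759
  t = 7.0000: CF_t = 72.000000, DF = 0.796705, PV = 57.362787
  t = 8.0000: CF_t = 72.000000, DF = 0.771254, PV = 55.530288
  t = 9.0000: CF_t = 72.000000, DF = 0.746616, PV = 53.756329
  t = 10.0000: CF_t = 1072.000000, DF = 0.722764, PV = 774.803493
Price P = sum_t PV_t = 1327.642010


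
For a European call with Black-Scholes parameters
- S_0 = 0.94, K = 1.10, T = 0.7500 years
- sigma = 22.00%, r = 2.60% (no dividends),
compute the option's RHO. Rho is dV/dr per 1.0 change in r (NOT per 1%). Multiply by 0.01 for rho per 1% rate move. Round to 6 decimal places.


Answer: Rho = 0.167235

Derivation:
d1 = -0.6273991029; d2 = -0.8179246918
phi(d1) = 0.3276683368; exp(-qT) = 1.0000000000; exp(-rT) = 0.9806888952
N(d2) = 0.2067000951
Rho = K*T*exp(-rT)*N(d2) = 1.1000 * 0.7500 * 0.9806888952 * 0.2067000951 = 0.167235


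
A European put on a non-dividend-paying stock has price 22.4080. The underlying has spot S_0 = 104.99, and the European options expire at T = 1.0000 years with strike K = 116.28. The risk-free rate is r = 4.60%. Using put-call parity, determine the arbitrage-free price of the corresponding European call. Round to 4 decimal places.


Put-call parity: C - P = S_0 * exp(-qT) - K * exp(-rT).
S_0 * exp(-qT) = 104.9900 * 1.00000000 = 104.99000000
K * exp(-rT) = 116.2800 * 0.95504196 = 111.05227936
C = P + S*exp(-qT) - K*exp(-rT)
C = 22.4080 + 104.99000000 - 111.05227936 = 16.3457

Answer: Call price = 16.3457


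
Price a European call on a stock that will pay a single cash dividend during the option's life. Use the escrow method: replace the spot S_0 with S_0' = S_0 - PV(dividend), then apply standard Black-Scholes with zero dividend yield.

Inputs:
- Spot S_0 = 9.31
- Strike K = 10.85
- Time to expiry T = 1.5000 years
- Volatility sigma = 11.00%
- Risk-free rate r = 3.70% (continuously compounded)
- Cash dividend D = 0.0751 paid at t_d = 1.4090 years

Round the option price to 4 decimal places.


PV(D) = D * exp(-r * t_d) = 0.0751 * 0.94920261 = 0.07128512
S_0' = S_0 - PV(D) = 9.3100 - 0.07128512 = 9.23871488
d1 = (ln(S_0'/K) + (r + sigma^2/2)*T) / (sigma*sqrt(T)) = -0.71396900
d2 = d1 - sigma*sqrt(T) = -0.84869094
exp(-rT) = 0.94601202
N(d1) = 0.23762317; N(d2) = 0.19802665
C = S_0' * N(d1) - K * exp(-rT) * N(d2) = 9.23871488 * 0.23762317 - 10.8500 * 0.94601202 * 0.19802665 = 0.1627

Answer: Price = 0.1627


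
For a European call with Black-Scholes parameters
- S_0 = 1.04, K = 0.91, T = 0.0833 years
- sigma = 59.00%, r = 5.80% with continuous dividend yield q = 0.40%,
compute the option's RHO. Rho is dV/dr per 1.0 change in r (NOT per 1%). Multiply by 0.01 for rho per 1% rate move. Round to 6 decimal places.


d1 = 0.8957255094; d2 = 0.7254412471
phi(d1) = 0.2671084222; exp(-qT) = 0.9996668555; exp(-rT) = 0.9951802524
N(d2) = 0.7659093118
Rho = K*T*exp(-rT)*N(d2) = 0.9100 * 0.0833 * 0.9951802524 * 0.7659093118 = 0.057778

Answer: Rho = 0.057778


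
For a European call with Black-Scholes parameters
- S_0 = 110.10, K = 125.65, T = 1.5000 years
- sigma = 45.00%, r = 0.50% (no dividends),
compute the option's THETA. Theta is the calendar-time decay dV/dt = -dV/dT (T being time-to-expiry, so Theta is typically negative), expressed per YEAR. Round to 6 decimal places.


d1 = 0.0494684065; d2 = -0.5016667856
phi(d1) = 0.3984544484; exp(-qT) = 1.0000000000; exp(-rT) = 0.9925280548
Theta = -S*exp(-qT)*phi(d1)*sigma/(2*sqrt(T)) - r*K*exp(-rT)*N(d2) + q*S*exp(-qT)*N(d1)
N(d1) = 0.5197269929; N(d2) = 0.3079509660; sqrt(T) = 1.2247448714
Term 1 = -110.1000 * 1.0000000000 * 0.3984544484 * 0.4500 / (2 * 1.2247448714) = -8.0594032712
Term 2 = -0.0050 * 125.6500 * 0.9925280548 * 0.3079509660 = -0.1920245957
Term 3 = 0 (no dividend yield, q = 0)
Theta = -8.0594032712 + (-0.1920245957) + (0.0000000000) = -8.251428

Answer: Theta = -8.251428


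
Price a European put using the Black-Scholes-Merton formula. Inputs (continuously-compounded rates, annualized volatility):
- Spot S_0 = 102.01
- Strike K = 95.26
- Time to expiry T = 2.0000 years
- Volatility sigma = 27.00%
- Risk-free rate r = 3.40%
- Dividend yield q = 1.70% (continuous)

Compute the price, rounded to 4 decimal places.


d1 = (ln(S/K) + (r - q + 0.5*sigma^2) * T) / (sigma * sqrt(T)) = 0.45925499
d2 = d1 - sigma * sqrt(T) = 0.07741733
exp(-rT) = 0.93426047; exp(-qT) = 0.96657150
P = K * exp(-rT) * N(-d2) - S_0 * exp(-qT) * N(-d1)
N(-d1) = 0.32302553; N(-d2) = 0.46914578
P = 95.2600 * 0.93426047 * 0.46914578 - 102.0100 * 0.96657150 * 0.32302553 = 9.9026

Answer: Price = 9.9026


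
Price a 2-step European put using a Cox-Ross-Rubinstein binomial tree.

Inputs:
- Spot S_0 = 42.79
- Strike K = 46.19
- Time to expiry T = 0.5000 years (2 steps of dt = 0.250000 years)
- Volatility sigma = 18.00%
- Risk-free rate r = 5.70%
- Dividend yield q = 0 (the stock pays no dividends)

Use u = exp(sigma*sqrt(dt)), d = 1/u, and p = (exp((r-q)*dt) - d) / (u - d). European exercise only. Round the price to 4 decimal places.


Answer: Price = V(0,0) = 3.6223

Derivation:
dt = T/N = 0.250000
u = exp(sigma*sqrt(dt)) = 1.094174; d = 1/u = 0.913931
p = (exp((r-q)*dt) - d) / (u - d) = 0.557141
Discount per step: exp(-r*dt) = 0.985851
Stock lattice S(k, i) with i counting down-moves:
  k=0: S(0,0) = 42.7900
  k=1: S(1,0) = 46.8197; S(1,1) = 39.1071
  k=2: S(2,0) = 51.2289; S(2,1) = 42.7900; S(2,2) = 35.7412
Terminal payoffs V(N, i) = max(K - S_T, 0):
  V(2,0) = 0.000000; V(2,1) = 3.400000; V(2,2) = 10.448788
Backward induction: V(k, i) = exp(-r*dt) * [p * V(k+1, i) + (1-p) * V(k+1, i+1)].
  V(1,0) = exp(-r*dt) * [p*0.000000 + (1-p)*3.400000] = 1.484416
  V(1,1) = exp(-r*dt) * [p*3.400000 + (1-p)*10.448788] = 6.429345
  V(0,0) = exp(-r*dt) * [p*1.484416 + (1-p)*6.429345] = 3.622334


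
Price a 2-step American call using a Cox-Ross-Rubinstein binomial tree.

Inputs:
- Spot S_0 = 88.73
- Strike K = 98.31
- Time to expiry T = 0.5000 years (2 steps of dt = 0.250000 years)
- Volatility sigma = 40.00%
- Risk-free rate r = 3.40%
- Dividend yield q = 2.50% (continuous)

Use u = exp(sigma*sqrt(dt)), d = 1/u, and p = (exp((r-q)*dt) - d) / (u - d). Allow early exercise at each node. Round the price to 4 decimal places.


dt = T/N = 0.250000
u = exp(sigma*sqrt(dt)) = 1.221403; d = 1/u = 0.818731
p = (exp((r-q)*dt) - d) / (u - d) = 0.455760
Discount per step: exp(-r*dt) = 0.991536
Stock lattice S(k, i) with i counting down-moves:
  k=0: S(0,0) = 88.7300
  k=1: S(1,0) = 108.3751; S(1,1) = 72.6460
  k=2: S(2,0) = 132.3696; S(2,1) = 88.7300; S(2,2) = 59.4775
Terminal payoffs V(N, i) = max(S_T - K, 0):
  V(2,0) = 34.059605; V(2,1) = 0.000000; V(2,2) = 0.000000
Backward induction: V(k, i) = exp(-r*dt) * [p * V(k+1, i) + (1-p) * V(k+1, i+1)]; then take max(V_cont, immediate exercise) for American.
  V(1,0) = exp(-r*dt) * [p*34.059605 + (1-p)*0.000000] = 15.391618; exercise = 10.065067; V(1,0) = max -> 15.391618
  V(1,1) = exp(-r*dt) * [p*0.000000 + (1-p)*0.000000] = 0.000000; exercise = 0.000000; V(1,1) = max -> 0.000000
  V(0,0) = exp(-r*dt) * [p*15.391618 + (1-p)*0.000000] = 6.955510; exercise = 0.000000; V(0,0) = max -> 6.955510

Answer: Price = V(0,0) = 6.9555


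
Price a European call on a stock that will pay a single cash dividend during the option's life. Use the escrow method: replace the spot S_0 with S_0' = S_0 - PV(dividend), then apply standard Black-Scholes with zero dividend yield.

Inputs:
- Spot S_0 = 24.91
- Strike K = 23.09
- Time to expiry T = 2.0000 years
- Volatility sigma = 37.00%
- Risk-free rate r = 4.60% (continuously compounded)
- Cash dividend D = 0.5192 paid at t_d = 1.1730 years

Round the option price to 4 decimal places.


PV(D) = D * exp(-r * t_d) = 0.5192 * 0.94747190 = 0.49192741
S_0' = S_0 - PV(D) = 24.9100 - 0.49192741 = 24.41807259
d1 = (ln(S_0'/K) + (r + sigma^2/2)*T) / (sigma*sqrt(T)) = 0.54432681
d2 = d1 - sigma*sqrt(T) = 0.02106780
exp(-rT) = 0.91210515
N(d1) = 0.70689170; N(d2) = 0.50840421
C = S_0' * N(d1) - K * exp(-rT) * N(d2) = 24.41807259 * 0.70689170 - 23.0900 * 0.91210515 * 0.50840421 = 6.5537

Answer: Price = 6.5537
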